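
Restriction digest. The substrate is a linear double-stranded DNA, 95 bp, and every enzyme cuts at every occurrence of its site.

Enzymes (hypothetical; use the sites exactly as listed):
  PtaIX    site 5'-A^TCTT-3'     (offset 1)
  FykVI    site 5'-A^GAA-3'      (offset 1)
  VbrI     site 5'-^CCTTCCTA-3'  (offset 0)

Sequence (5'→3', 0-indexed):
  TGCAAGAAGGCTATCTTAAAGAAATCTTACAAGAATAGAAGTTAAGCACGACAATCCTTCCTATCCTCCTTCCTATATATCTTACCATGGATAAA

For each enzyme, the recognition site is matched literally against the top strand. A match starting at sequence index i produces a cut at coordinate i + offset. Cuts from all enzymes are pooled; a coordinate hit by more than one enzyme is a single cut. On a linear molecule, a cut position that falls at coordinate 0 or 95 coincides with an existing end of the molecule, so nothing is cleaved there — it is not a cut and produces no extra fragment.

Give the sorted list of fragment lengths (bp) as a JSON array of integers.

[4,5,5,7,8,8,12,12,16,18]

Per-enzyme occurrences:
  PtaIX ATCTT/1: at [12, 23, 78] ⇒ [13, 24, 79]
  FykVI AGAA/1: at [4, 19, 31, 36] ⇒ [5, 20, 32, 37]
  VbrI CCTTCCTA/0: at [55, 67] ⇒ [55, 67]

All cut coordinates (distinct, sorted): [5, 13, 20, 24, 32, 37, 55, 67, 79]

Fragments:
  [0,5): 5 bp
  [5,13): 8 bp
  [13,20): 7 bp
  [20,24): 4 bp
  [24,32): 8 bp
  [32,37): 5 bp
  [37,55): 18 bp
  [55,67): 12 bp
  [67,79): 12 bp
  [79,95): 16 bp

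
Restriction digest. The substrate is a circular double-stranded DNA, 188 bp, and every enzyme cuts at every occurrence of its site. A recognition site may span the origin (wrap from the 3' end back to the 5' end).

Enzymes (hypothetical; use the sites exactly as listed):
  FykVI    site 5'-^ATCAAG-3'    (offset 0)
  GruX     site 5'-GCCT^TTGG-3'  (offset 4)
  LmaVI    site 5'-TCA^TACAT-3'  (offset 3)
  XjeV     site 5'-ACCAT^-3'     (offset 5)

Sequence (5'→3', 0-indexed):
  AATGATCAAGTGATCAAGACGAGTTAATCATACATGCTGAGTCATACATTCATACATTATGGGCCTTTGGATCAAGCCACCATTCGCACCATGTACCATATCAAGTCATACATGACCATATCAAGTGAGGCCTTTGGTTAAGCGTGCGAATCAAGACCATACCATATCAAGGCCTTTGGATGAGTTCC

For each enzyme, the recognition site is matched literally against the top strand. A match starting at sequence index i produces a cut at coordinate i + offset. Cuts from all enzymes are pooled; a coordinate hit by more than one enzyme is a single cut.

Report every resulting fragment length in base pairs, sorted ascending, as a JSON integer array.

[4,5,7,8,8,9,9,10,11,11,13,14,14,14,16,17,18]

Scan for sites:
  FykVI (ATCAAG, off=0): starts [4, 12, 70, 99, 119, 149, 165] → cuts [4, 12, 70, 99, 119, 149, 165]
  GruX (GCCTTTGG, off=4): starts [62, 129, 171] → cuts [66, 133, 175]
  LmaVI (TCATACAT, off=3): starts [27, 41, 49, 105] → cuts [30, 44, 52, 108]
  XjeV (ACCAT, off=5): starts [78, 87, 94, 114, 155, 160] → cuts [83, 92, 99, 119, 160, 165]

All cut coordinates (distinct, sorted): [4, 12, 30, 44, 52, 66, 70, 83, 92, 99, 108, 119, 133, 149, 160, 165, 175]

Fragments:
  4→12: 8 bp
  12→30: 18 bp
  30→44: 14 bp
  44→52: 8 bp
  52→66: 14 bp
  66→70: 4 bp
  70→83: 13 bp
  83→92: 9 bp
  92→99: 7 bp
  99→108: 9 bp
  108→119: 11 bp
  119→133: 14 bp
  133→149: 16 bp
  149→160: 11 bp
  160→165: 5 bp
  165→175: 10 bp
  175→4 (wrap): 188-175+4 = 17 bp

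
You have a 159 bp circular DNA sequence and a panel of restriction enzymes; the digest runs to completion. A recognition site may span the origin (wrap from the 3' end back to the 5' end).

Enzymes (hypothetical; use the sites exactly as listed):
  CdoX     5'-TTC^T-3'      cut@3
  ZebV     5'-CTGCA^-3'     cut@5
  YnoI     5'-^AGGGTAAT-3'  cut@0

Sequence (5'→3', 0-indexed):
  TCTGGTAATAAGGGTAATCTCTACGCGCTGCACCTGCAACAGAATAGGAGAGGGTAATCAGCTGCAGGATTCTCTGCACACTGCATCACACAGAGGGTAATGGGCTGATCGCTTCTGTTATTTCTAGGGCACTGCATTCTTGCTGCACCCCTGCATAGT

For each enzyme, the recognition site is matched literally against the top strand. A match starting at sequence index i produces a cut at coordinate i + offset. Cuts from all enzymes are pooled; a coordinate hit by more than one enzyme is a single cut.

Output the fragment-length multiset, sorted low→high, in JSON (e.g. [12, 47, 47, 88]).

[3,6,6,6,6,7,8,8,8,8,9,12,12,16,22,22]

Site scan:
  CdoX TTCT/3: at [69, 112, 121, 136, 158] ⇒ [2, 72, 115, 124, 139]
  ZebV CTGCA/5: at [27, 33, 61, 73, 80, 131, 142, 150] ⇒ [32, 38, 66, 78, 85, 136, 147, 155]
  YnoI AGGGTAAT/0: at [10, 50, 93] ⇒ [10, 50, 93]

Pooled cuts: [2, 10, 32, 38, 50, 66, 72, 78, 85, 93, 115, 124, 136, 139, 147, 155]

Fragment lengths:
  2→10: 8 bp
  10→32: 22 bp
  32→38: 6 bp
  38→50: 12 bp
  50→66: 16 bp
  66→72: 6 bp
  72→78: 6 bp
  78→85: 7 bp
  85→93: 8 bp
  93→115: 22 bp
  115→124: 9 bp
  124→136: 12 bp
  136→139: 3 bp
  139→147: 8 bp
  147→155: 8 bp
  155→2 (wrap): 159-155+2 = 6 bp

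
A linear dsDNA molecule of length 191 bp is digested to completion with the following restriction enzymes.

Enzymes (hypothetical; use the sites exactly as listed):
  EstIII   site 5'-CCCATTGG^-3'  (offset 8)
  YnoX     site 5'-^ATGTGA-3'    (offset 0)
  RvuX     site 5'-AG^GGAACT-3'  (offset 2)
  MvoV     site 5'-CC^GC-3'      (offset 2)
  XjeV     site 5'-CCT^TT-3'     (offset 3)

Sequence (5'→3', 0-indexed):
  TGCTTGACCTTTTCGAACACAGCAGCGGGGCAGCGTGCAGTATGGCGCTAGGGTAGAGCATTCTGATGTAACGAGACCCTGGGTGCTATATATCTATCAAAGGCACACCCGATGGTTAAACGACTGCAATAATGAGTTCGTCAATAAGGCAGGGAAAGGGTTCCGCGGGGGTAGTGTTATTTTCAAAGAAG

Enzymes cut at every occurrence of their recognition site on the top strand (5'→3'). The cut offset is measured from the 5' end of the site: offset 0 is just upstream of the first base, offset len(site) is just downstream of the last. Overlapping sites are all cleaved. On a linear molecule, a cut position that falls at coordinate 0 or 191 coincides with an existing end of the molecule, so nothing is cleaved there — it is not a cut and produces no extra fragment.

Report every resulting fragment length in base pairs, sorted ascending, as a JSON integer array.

[10,27,154]

Scan for sites:
  EstIII (CCCATTGG, off=8): no sites
  YnoX (ATGTGA, off=0): no sites
  RvuX (AGGGAACT, off=2): no sites
  MvoV (CCGC, off=2): starts [162] → cuts [164]
  XjeV (CCTTT, off=3): starts [7] → cuts [10]

Pooled cuts: [10, 164]

Fragments:
  [0,10): 10 bp
  [10,164): 154 bp
  [164,191): 27 bp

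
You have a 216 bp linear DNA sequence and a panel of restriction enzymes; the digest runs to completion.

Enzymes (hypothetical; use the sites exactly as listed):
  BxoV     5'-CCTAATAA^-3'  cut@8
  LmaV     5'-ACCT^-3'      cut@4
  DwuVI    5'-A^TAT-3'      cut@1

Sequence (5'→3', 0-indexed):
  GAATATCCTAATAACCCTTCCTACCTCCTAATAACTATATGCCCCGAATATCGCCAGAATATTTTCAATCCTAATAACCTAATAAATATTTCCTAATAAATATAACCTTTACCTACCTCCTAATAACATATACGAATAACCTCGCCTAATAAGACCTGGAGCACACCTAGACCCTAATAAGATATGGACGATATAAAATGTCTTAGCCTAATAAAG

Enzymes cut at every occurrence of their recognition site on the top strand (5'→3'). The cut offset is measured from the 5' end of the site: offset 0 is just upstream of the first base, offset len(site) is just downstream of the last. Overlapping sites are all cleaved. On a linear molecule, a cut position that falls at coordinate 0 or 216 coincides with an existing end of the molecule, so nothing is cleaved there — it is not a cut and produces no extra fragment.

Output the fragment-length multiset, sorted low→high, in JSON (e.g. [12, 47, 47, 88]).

Per-enzyme occurrences:
  BxoV CCTAATAA/8: at [6, 26, 69, 77, 91, 118, 144, 172, 206] ⇒ [14, 34, 77, 85, 99, 126, 152, 180, 214]
  LmaV ACCT/4: at [22, 76, 104, 110, 114, 138, 153, 164] ⇒ [26, 80, 108, 114, 118, 142, 157, 168]
  DwuVI ATAT/1: at [2, 36, 47, 58, 85, 99, 127, 181, 190] ⇒ [3, 37, 48, 59, 86, 100, 128, 182, 191]

Pooled cuts: [3, 14, 26, 34, 37, 48, 59, 77, 80, 85, 86, 99, 100, 108, 114, 118, 126, 128, 142, 152, 157, 168, 180, 182, 191, 214]

Fragments:
  [0,3): 3 bp
  [3,14): 11 bp
  [14,26): 12 bp
  [26,34): 8 bp
  [34,37): 3 bp
  [37,48): 11 bp
  [48,59): 11 bp
  [59,77): 18 bp
  [77,80): 3 bp
  [80,85): 5 bp
  [85,86): 1 bp
  [86,99): 13 bp
  [99,100): 1 bp
  [100,108): 8 bp
  [108,114): 6 bp
  [114,118): 4 bp
  [118,126): 8 bp
  [126,128): 2 bp
  [128,142): 14 bp
  [142,152): 10 bp
  [152,157): 5 bp
  [157,168): 11 bp
  [168,180): 12 bp
  [180,182): 2 bp
  [182,191): 9 bp
  [191,214): 23 bp
  [214,216): 2 bp

[1,1,2,2,2,3,3,3,4,5,5,6,8,8,8,9,10,11,11,11,11,12,12,13,14,18,23]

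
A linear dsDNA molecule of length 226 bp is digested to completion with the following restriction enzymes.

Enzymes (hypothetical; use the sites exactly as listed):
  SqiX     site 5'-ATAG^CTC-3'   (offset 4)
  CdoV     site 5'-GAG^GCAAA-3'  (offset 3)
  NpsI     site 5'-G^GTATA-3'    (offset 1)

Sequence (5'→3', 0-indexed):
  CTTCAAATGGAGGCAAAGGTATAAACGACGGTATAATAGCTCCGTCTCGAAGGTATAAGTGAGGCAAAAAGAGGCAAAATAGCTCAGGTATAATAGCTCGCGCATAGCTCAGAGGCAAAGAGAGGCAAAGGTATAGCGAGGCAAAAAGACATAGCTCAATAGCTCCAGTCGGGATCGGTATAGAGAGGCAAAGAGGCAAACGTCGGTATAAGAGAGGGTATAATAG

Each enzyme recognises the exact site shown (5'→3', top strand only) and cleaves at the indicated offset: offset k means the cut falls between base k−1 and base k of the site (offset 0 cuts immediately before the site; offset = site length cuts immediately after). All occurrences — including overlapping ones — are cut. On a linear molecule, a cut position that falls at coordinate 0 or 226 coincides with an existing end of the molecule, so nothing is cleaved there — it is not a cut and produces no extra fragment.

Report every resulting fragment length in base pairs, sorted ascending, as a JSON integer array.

Site scan:
  SqiX ATAGCTC/4: at [35, 78, 92, 103, 150, 158] ⇒ [39, 82, 96, 107, 154, 162]
  CdoV GAGGCAAA/3: at [9, 60, 70, 111, 121, 137, 184, 192] ⇒ [12, 63, 73, 114, 124, 140, 187, 195]
  NpsI GGTATA/1: at [17, 29, 51, 86, 129, 176, 204, 216] ⇒ [18, 30, 52, 87, 130, 177, 205, 217]

All cut coordinates (distinct, sorted): [12, 18, 30, 39, 52, 63, 73, 82, 87, 96, 107, 114, 124, 130, 140, 154, 162, 177, 187, 195, 205, 217]

Fragments:
  [0,12): 12 bp
  [12,18): 6 bp
  [18,30): 12 bp
  [30,39): 9 bp
  [39,52): 13 bp
  [52,63): 11 bp
  [63,73): 10 bp
  [73,82): 9 bp
  [82,87): 5 bp
  [87,96): 9 bp
  [96,107): 11 bp
  [107,114): 7 bp
  [114,124): 10 bp
  [124,130): 6 bp
  [130,140): 10 bp
  [140,154): 14 bp
  [154,162): 8 bp
  [162,177): 15 bp
  [177,187): 10 bp
  [187,195): 8 bp
  [195,205): 10 bp
  [205,217): 12 bp
  [217,226): 9 bp

[5,6,6,7,8,8,9,9,9,9,10,10,10,10,10,11,11,12,12,12,13,14,15]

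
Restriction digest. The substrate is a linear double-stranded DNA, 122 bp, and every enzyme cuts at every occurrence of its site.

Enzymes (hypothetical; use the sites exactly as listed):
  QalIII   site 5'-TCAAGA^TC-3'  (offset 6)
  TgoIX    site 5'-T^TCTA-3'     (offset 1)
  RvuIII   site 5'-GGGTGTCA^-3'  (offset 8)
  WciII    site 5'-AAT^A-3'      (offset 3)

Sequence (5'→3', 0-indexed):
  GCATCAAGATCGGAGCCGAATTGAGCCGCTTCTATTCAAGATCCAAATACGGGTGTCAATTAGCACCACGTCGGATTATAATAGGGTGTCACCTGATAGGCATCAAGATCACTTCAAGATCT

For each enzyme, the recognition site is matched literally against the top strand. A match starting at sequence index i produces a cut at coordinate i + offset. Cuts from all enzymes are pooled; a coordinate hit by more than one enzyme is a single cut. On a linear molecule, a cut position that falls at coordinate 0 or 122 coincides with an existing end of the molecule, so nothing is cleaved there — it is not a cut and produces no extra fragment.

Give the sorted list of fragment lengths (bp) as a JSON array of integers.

Site scan:
  QalIII TCAAGATC/6: at [3, 35, 102, 113] ⇒ [9, 41, 108, 119]
  TgoIX TTCTA/1: at [29] ⇒ [30]
  RvuIII GGGTGTCA/8: at [50, 83] ⇒ [58, 91]
  WciII AATA/3: at [45, 79] ⇒ [48, 82]

All cut coordinates (distinct, sorted): [9, 30, 41, 48, 58, 82, 91, 108, 119]

Fragments:
  [0,9): 9 bp
  [9,30): 21 bp
  [30,41): 11 bp
  [41,48): 7 bp
  [48,58): 10 bp
  [58,82): 24 bp
  [82,91): 9 bp
  [91,108): 17 bp
  [108,119): 11 bp
  [119,122): 3 bp

[3,7,9,9,10,11,11,17,21,24]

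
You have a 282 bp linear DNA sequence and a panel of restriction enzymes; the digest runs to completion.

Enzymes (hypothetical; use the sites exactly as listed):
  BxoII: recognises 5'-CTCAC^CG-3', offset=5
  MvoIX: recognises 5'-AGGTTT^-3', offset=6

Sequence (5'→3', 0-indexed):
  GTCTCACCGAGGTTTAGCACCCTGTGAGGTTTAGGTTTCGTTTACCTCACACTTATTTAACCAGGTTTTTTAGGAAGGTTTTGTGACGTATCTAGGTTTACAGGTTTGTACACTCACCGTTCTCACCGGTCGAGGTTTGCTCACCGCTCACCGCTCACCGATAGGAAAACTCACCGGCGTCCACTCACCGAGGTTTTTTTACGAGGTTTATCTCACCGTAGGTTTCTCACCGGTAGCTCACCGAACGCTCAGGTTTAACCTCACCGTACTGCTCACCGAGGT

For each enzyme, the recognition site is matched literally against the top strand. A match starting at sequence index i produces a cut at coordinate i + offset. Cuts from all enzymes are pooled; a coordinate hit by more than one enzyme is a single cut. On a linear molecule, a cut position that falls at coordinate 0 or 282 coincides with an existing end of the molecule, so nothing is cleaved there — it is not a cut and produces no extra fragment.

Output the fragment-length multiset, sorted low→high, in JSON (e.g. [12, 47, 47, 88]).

Site scan:
  BxoII CTCACCG/5: at [2, 112, 121, 139, 146, 153, 169, 183, 211, 225, 236, 259, 271] ⇒ [7, 117, 126, 144, 151, 158, 174, 188, 216, 230, 241, 264, 276]
  MvoIX AGGTTT/6: at [9, 26, 32, 62, 75, 93, 101, 132, 190, 203, 219, 250] ⇒ [15, 32, 38, 68, 81, 99, 107, 138, 196, 209, 225, 256]

All cut coordinates (distinct, sorted): [7, 15, 32, 38, 68, 81, 99, 107, 117, 126, 138, 144, 151, 158, 174, 188, 196, 209, 216, 225, 230, 241, 256, 264, 276]

Fragments:
  [0,7): 7 bp
  [7,15): 8 bp
  [15,32): 17 bp
  [32,38): 6 bp
  [38,68): 30 bp
  [68,81): 13 bp
  [81,99): 18 bp
  [99,107): 8 bp
  [107,117): 10 bp
  [117,126): 9 bp
  [126,138): 12 bp
  [138,144): 6 bp
  [144,151): 7 bp
  [151,158): 7 bp
  [158,174): 16 bp
  [174,188): 14 bp
  [188,196): 8 bp
  [196,209): 13 bp
  [209,216): 7 bp
  [216,225): 9 bp
  [225,230): 5 bp
  [230,241): 11 bp
  [241,256): 15 bp
  [256,264): 8 bp
  [264,276): 12 bp
  [276,282): 6 bp

[5,6,6,6,7,7,7,7,8,8,8,8,9,9,10,11,12,12,13,13,14,15,16,17,18,30]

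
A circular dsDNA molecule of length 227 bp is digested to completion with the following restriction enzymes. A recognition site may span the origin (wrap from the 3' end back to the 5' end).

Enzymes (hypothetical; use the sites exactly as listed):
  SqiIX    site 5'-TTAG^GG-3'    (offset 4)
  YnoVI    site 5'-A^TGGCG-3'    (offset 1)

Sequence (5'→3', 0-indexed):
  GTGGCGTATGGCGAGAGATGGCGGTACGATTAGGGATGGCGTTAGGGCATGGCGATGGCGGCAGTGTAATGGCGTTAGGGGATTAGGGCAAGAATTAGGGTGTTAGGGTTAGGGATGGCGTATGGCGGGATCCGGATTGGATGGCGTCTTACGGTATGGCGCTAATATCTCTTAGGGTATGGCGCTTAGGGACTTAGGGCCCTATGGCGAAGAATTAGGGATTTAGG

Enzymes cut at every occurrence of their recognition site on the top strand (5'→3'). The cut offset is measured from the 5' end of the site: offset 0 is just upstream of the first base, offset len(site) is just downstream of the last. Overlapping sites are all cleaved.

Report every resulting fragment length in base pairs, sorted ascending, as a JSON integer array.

[3,3,4,4,6,6,7,7,8,8,8,8,9,9,9,10,10,12,14,14,15,15,19,19]

Per-enzyme occurrences:
  SqiIX (TTAGGG, off=4): starts [29, 41, 74, 82, 94, 102, 108, 171, 185, 193, 214, 222] → cuts [33, 45, 78, 86, 98, 106, 112, 175, 189, 197, 218, 226]
  YnoVI (ATGGCG, off=1): starts [7, 17, 35, 48, 54, 68, 114, 121, 140, 155, 178, 203] → cuts [8, 18, 36, 49, 55, 69, 115, 122, 141, 156, 179, 204]

Pooled cuts: [8, 18, 33, 36, 45, 49, 55, 69, 78, 86, 98, 106, 112, 115, 122, 141, 156, 175, 179, 189, 197, 204, 218, 226]

Fragment lengths:
  8→18: 10 bp
  18→33: 15 bp
  33→36: 3 bp
  36→45: 9 bp
  45→49: 4 bp
  49→55: 6 bp
  55→69: 14 bp
  69→78: 9 bp
  78→86: 8 bp
  86→98: 12 bp
  98→106: 8 bp
  106→112: 6 bp
  112→115: 3 bp
  115→122: 7 bp
  122→141: 19 bp
  141→156: 15 bp
  156→175: 19 bp
  175→179: 4 bp
  179→189: 10 bp
  189→197: 8 bp
  197→204: 7 bp
  204→218: 14 bp
  218→226: 8 bp
  226→8 (wrap): 227-226+8 = 9 bp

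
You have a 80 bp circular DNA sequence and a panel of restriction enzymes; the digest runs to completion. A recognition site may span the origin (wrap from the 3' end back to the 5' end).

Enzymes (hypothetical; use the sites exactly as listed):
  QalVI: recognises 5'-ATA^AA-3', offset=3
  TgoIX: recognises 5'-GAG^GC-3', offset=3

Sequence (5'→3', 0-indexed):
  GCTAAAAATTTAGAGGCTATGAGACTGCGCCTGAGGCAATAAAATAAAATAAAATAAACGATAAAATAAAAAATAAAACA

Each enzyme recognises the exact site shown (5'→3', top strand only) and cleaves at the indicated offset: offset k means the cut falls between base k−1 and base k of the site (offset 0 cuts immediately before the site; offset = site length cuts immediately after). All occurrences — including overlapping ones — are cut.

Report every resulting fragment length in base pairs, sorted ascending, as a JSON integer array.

Site scan:
  QalVI ATAAA/3: at [38, 43, 48, 53, 60, 65, 72] ⇒ [41, 46, 51, 56, 63, 68, 75]
  TgoIX GAGGC/3: at [12, 32] ⇒ [15, 35]

Pooled cuts: [15, 35, 41, 46, 51, 56, 63, 68, 75]

Fragment lengths:
  15→35: 20 bp
  35→41: 6 bp
  41→46: 5 bp
  46→51: 5 bp
  51→56: 5 bp
  56→63: 7 bp
  63→68: 5 bp
  68→75: 7 bp
  75→15 (wrap): 80-75+15 = 20 bp

[5,5,5,5,6,7,7,20,20]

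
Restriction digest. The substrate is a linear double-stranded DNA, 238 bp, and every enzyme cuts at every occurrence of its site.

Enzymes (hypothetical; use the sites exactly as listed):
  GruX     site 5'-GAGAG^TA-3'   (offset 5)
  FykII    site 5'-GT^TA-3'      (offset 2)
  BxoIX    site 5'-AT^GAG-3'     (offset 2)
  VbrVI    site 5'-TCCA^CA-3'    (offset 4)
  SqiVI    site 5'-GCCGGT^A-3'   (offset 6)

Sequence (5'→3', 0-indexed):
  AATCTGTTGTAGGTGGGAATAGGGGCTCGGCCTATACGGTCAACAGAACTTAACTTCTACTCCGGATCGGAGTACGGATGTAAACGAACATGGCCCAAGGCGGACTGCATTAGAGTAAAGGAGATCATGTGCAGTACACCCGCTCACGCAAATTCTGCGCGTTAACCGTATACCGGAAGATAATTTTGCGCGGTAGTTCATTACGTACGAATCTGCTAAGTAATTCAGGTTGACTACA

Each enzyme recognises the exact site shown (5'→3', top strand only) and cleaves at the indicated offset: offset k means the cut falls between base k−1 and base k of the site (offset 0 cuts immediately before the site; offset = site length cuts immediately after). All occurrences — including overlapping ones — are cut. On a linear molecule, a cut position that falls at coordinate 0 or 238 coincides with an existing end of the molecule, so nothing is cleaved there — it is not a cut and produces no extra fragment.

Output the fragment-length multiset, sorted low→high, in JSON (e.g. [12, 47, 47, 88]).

[76,162]

Per-enzyme occurrences:
  GruX (GAGAGTA, off=5): no sites
  FykII (GTTA, off=2): starts [160] → cuts [162]
  BxoIX (ATGAG, off=2): no sites
  VbrVI (TCCACA, off=4): no sites
  SqiVI (GCCGGTA, off=6): no sites

Pooled cuts: [162]

Fragments:
  [0,162): 162 bp
  [162,238): 76 bp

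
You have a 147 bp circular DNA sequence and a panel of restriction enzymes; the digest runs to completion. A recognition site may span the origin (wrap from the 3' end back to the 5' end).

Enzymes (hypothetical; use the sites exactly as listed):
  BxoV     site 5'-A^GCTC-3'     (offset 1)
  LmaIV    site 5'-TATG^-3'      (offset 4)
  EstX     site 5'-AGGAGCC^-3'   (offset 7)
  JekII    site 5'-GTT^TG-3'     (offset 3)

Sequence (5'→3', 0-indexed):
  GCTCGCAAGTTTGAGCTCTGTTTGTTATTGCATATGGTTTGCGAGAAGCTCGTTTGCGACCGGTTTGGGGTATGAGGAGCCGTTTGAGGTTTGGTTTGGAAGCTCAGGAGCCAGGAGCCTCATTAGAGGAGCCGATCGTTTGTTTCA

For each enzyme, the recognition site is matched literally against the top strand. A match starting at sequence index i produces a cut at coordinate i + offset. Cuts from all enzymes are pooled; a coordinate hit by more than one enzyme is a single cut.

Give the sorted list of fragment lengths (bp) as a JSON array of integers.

Per-enzyme occurrences:
  BxoV AGCTC/1: at [13, 46, 100, 146] ⇒ [0, 14, 47, 101]
  LmaIV TATG/4: at [32, 70] ⇒ [36, 74]
  EstX AGGAGCC/7: at [74, 105, 112, 126] ⇒ [81, 112, 119, 133]
  JekII GTTTG/3: at [8, 19, 36, 51, 62, 81, 88, 93, 137] ⇒ [11, 22, 39, 54, 65, 84, 91, 96, 140]

All cut coordinates (distinct, sorted): [0, 11, 14, 22, 36, 39, 47, 54, 65, 74, 81, 84, 91, 96, 101, 112, 119, 133, 140]

Fragments:
  0→11: 11 bp
  11→14: 3 bp
  14→22: 8 bp
  22→36: 14 bp
  36→39: 3 bp
  39→47: 8 bp
  47→54: 7 bp
  54→65: 11 bp
  65→74: 9 bp
  74→81: 7 bp
  81→84: 3 bp
  84→91: 7 bp
  91→96: 5 bp
  96→101: 5 bp
  101→112: 11 bp
  112→119: 7 bp
  119→133: 14 bp
  133→140: 7 bp
  140→0 (wrap): 147-140+0 = 7 bp

[3,3,3,5,5,7,7,7,7,7,7,8,8,9,11,11,11,14,14]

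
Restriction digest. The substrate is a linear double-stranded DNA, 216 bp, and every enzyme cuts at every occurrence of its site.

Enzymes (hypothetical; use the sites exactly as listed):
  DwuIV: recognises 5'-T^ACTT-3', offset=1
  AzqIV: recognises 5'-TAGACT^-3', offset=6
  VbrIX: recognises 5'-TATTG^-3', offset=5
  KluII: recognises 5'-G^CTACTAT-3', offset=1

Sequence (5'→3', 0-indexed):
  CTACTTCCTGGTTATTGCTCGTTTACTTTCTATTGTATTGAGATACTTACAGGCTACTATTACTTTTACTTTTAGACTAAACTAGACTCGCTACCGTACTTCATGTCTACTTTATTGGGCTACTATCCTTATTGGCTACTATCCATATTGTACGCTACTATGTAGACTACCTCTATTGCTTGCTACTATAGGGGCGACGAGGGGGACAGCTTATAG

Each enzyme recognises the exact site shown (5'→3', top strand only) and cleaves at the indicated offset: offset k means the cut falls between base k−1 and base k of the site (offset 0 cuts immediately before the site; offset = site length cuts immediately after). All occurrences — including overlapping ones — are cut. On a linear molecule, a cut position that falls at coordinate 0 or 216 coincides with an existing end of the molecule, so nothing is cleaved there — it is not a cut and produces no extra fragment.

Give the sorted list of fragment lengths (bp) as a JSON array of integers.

Per-enzyme occurrences:
  DwuIV TACTT/1: at [1, 23, 43, 60, 66, 96, 107] ⇒ [2, 24, 44, 61, 67, 97, 108]
  AzqIV TAGACT/6: at [72, 82, 162] ⇒ [78, 88, 168]
  VbrIX TATTG/5: at [12, 30, 35, 112, 129, 145, 173] ⇒ [17, 35, 40, 117, 134, 150, 178]
  KluII GCTACTAT/1: at [52, 118, 134, 153, 181] ⇒ [53, 119, 135, 154, 182]

All cut coordinates (distinct, sorted): [2, 17, 24, 35, 40, 44, 53, 61, 67, 78, 88, 97, 108, 117, 119, 134, 135, 150, 154, 168, 178, 182]

Fragments:
  [0,2): 2 bp
  [2,17): 15 bp
  [17,24): 7 bp
  [24,35): 11 bp
  [35,40): 5 bp
  [40,44): 4 bp
  [44,53): 9 bp
  [53,61): 8 bp
  [61,67): 6 bp
  [67,78): 11 bp
  [78,88): 10 bp
  [88,97): 9 bp
  [97,108): 11 bp
  [108,117): 9 bp
  [117,119): 2 bp
  [119,134): 15 bp
  [134,135): 1 bp
  [135,150): 15 bp
  [150,154): 4 bp
  [154,168): 14 bp
  [168,178): 10 bp
  [178,182): 4 bp
  [182,216): 34 bp

[1,2,2,4,4,4,5,6,7,8,9,9,9,10,10,11,11,11,14,15,15,15,34]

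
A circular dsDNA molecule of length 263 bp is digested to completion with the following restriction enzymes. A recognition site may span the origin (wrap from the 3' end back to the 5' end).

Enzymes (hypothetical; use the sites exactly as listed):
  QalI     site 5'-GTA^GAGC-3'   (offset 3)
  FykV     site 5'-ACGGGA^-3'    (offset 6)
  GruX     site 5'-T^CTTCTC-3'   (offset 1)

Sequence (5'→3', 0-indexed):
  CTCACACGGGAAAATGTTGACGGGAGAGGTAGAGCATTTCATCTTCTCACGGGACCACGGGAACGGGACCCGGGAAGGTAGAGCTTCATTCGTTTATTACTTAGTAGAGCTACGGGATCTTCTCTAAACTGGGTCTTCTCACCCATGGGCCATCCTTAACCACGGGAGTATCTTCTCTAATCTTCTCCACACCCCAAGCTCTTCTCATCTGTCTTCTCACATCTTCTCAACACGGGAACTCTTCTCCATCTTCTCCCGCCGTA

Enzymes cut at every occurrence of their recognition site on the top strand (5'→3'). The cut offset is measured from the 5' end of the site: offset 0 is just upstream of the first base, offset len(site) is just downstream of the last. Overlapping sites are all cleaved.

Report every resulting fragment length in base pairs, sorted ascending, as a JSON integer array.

[1,3,4,6,6,8,9,10,10,11,11,12,12,12,14,15,16,19,25,26,33]

Scan for sites:
  QalI (GTAGAGC, off=3): starts [28, 77, 103] → cuts [31, 80, 106]
  FykV (ACGGGA, off=6): starts [5, 19, 48, 56, 62, 111, 161, 231] → cuts [11, 25, 54, 62, 68, 117, 167, 237]
  GruX (TCTTCTC, off=1): starts [41, 117, 133, 170, 180, 199, 211, 221, 239, 248] → cuts [42, 118, 134, 171, 181, 200, 212, 222, 240, 249]

All cut coordinates (distinct, sorted): [11, 25, 31, 42, 54, 62, 68, 80, 106, 117, 118, 134, 167, 171, 181, 200, 212, 222, 237, 240, 249]

Fragment lengths:
  11→25: 14 bp
  25→31: 6 bp
  31→42: 11 bp
  42→54: 12 bp
  54→62: 8 bp
  62→68: 6 bp
  68→80: 12 bp
  80→106: 26 bp
  106→117: 11 bp
  117→118: 1 bp
  118→134: 16 bp
  134→167: 33 bp
  167→171: 4 bp
  171→181: 10 bp
  181→200: 19 bp
  200→212: 12 bp
  212→222: 10 bp
  222→237: 15 bp
  237→240: 3 bp
  240→249: 9 bp
  249→11 (wrap): 263-249+11 = 25 bp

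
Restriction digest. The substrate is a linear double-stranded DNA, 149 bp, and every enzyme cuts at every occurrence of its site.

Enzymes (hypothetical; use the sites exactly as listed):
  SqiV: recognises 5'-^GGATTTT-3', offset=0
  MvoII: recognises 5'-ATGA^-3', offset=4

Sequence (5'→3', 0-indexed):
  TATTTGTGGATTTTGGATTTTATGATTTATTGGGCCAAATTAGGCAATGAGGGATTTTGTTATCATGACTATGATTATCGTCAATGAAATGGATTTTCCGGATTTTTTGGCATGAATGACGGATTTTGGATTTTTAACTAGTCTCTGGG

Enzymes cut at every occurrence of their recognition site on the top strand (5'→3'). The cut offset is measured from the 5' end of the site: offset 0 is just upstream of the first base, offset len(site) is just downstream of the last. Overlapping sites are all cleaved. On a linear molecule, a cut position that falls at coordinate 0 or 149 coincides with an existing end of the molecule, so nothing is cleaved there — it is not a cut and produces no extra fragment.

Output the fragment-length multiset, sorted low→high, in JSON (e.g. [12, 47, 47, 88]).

[1,1,3,4,6,7,7,7,9,11,13,16,17,22,25]

Site scan:
  SqiV GGATTTT/0: at [7, 14, 51, 90, 99, 120, 127] ⇒ [7, 14, 51, 90, 99, 120, 127]
  MvoII ATGA/4: at [21, 46, 64, 70, 83, 111, 115] ⇒ [25, 50, 68, 74, 87, 115, 119]

Pooled cuts: [7, 14, 25, 50, 51, 68, 74, 87, 90, 99, 115, 119, 120, 127]

Fragments:
  [0,7): 7 bp
  [7,14): 7 bp
  [14,25): 11 bp
  [25,50): 25 bp
  [50,51): 1 bp
  [51,68): 17 bp
  [68,74): 6 bp
  [74,87): 13 bp
  [87,90): 3 bp
  [90,99): 9 bp
  [99,115): 16 bp
  [115,119): 4 bp
  [119,120): 1 bp
  [120,127): 7 bp
  [127,149): 22 bp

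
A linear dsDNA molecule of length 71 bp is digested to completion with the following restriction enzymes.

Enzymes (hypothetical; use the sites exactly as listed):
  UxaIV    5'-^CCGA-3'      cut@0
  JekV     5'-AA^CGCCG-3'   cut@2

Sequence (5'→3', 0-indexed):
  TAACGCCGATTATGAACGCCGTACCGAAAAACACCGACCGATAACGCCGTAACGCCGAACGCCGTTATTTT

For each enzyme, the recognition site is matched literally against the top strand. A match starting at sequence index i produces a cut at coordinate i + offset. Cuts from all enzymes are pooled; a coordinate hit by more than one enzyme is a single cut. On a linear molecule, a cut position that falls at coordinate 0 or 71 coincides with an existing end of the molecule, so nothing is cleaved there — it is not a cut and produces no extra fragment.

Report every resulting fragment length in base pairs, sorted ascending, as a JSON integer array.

[2,2,3,4,5,7,7,8,10,11,12]

Per-enzyme occurrences:
  UxaIV CCGA/0: at [5, 23, 33, 37, 54] ⇒ [5, 23, 33, 37, 54]
  JekV AACGCCG/2: at [1, 14, 42, 50, 57] ⇒ [3, 16, 44, 52, 59]

All cut coordinates (distinct, sorted): [3, 5, 16, 23, 33, 37, 44, 52, 54, 59]

Fragments:
  [0,3): 3 bp
  [3,5): 2 bp
  [5,16): 11 bp
  [16,23): 7 bp
  [23,33): 10 bp
  [33,37): 4 bp
  [37,44): 7 bp
  [44,52): 8 bp
  [52,54): 2 bp
  [54,59): 5 bp
  [59,71): 12 bp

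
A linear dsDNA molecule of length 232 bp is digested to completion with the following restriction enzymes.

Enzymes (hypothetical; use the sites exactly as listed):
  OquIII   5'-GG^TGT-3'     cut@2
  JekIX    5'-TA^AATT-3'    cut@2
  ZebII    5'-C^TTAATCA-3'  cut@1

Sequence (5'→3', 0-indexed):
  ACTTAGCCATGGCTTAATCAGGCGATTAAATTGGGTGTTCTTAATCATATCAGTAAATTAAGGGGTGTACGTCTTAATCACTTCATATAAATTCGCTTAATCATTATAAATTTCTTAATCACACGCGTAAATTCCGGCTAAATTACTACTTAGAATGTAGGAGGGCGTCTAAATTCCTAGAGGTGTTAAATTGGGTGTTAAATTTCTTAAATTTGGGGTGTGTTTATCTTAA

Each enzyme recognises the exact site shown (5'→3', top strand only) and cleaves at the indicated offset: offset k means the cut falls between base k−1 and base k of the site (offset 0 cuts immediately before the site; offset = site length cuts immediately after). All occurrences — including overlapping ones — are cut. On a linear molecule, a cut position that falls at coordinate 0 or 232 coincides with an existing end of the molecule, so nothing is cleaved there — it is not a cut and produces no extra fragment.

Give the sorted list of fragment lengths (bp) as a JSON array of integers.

[5,5,5,6,7,7,7,8,9,9,10,11,12,12,13,14,15,15,15,16,31]

Scan for sites:
  OquIII (GGTGT, off=2): starts [33, 63, 181, 193, 216] → cuts [35, 65, 183, 195, 218]
  JekIX (TAAATT, off=2): starts [26, 53, 87, 106, 127, 138, 169, 186, 198, 207] → cuts [28, 55, 89, 108, 129, 140, 171, 188, 200, 209]
  ZebII (CTTAATCA, off=1): starts [12, 39, 72, 95, 113] → cuts [13, 40, 73, 96, 114]

All cut coordinates (distinct, sorted): [13, 28, 35, 40, 55, 65, 73, 89, 96, 108, 114, 129, 140, 171, 183, 188, 195, 200, 209, 218]

Fragment lengths:
  [0,13): 13 bp
  [13,28): 15 bp
  [28,35): 7 bp
  [35,40): 5 bp
  [40,55): 15 bp
  [55,65): 10 bp
  [65,73): 8 bp
  [73,89): 16 bp
  [89,96): 7 bp
  [96,108): 12 bp
  [108,114): 6 bp
  [114,129): 15 bp
  [129,140): 11 bp
  [140,171): 31 bp
  [171,183): 12 bp
  [183,188): 5 bp
  [188,195): 7 bp
  [195,200): 5 bp
  [200,209): 9 bp
  [209,218): 9 bp
  [218,232): 14 bp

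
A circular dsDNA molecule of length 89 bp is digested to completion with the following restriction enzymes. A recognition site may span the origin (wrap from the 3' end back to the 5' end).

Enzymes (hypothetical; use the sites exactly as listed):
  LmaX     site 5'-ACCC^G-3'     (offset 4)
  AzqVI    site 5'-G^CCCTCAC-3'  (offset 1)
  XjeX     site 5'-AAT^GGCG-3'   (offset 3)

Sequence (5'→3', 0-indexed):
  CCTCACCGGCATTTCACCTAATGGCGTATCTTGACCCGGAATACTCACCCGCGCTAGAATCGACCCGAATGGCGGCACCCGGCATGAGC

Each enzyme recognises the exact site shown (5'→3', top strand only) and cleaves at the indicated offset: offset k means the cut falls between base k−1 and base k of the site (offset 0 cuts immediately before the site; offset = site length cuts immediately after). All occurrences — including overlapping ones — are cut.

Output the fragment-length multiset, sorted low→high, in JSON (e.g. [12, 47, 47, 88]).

Site scan:
  LmaX ACCCG/4: at [33, 46, 62, 76] ⇒ [37, 50, 66, 80]
  AzqVI GCCCTCAC/1: at [87] ⇒ [88]
  XjeX AATGGCG/3: at [19, 67] ⇒ [22, 70]

Pooled cuts: [22, 37, 50, 66, 70, 80, 88]

Fragment lengths:
  22→37: 15 bp
  37→50: 13 bp
  50→66: 16 bp
  66→70: 4 bp
  70→80: 10 bp
  80→88: 8 bp
  88→22 (wrap): 89-88+22 = 23 bp

[4,8,10,13,15,16,23]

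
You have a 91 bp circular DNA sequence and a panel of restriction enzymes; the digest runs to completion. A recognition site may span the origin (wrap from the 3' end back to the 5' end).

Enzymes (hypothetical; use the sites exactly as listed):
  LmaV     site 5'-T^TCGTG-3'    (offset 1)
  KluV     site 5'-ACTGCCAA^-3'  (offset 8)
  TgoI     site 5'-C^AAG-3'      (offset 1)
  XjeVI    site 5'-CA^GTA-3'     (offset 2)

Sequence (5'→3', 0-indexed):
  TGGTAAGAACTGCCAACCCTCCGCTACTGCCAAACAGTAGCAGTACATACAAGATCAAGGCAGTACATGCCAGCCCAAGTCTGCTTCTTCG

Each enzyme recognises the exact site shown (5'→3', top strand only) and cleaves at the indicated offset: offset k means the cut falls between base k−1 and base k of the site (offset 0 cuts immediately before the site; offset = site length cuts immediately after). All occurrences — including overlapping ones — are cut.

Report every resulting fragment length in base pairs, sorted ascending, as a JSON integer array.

Site scan:
  LmaV TTCGTG/1: at [87] ⇒ [88]
  KluV ACTGCCAA/8: at [8, 25] ⇒ [16, 33]
  TgoI CAAG/1: at [49, 55, 75] ⇒ [50, 56, 76]
  XjeVI CAGTA/2: at [34, 40, 60] ⇒ [36, 42, 62]

Pooled cuts: [16, 33, 36, 42, 50, 56, 62, 76, 88]

Fragment lengths:
  16→33: 17 bp
  33→36: 3 bp
  36→42: 6 bp
  42→50: 8 bp
  50→56: 6 bp
  56→62: 6 bp
  62→76: 14 bp
  76→88: 12 bp
  88→16 (wrap): 91-88+16 = 19 bp

[3,6,6,6,8,12,14,17,19]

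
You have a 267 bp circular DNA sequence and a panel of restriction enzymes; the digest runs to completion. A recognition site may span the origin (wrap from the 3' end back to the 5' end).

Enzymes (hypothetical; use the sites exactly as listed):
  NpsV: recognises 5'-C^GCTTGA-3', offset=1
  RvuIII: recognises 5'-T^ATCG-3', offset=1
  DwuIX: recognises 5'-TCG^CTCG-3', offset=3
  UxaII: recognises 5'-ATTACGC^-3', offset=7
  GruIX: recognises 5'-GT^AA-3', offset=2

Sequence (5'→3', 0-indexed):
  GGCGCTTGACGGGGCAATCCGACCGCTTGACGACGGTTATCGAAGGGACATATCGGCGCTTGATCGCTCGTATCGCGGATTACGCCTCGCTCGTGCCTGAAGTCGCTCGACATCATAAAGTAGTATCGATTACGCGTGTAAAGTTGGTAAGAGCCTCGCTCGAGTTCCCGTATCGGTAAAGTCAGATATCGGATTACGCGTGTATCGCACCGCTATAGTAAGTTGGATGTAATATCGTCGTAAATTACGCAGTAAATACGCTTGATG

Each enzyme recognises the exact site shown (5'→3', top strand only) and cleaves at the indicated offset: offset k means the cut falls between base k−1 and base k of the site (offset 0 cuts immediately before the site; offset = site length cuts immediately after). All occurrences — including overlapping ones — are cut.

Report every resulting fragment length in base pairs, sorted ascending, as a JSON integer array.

Scan for sites:
  NpsV CGCTTGA/1: at [2, 23, 56, 258] ⇒ [3, 24, 57, 259]
  RvuIII TATCG/1: at [37, 50, 70, 123, 170, 186, 202, 232] ⇒ [38, 51, 71, 124, 171, 187, 203, 233]
  DwuIX TCGCTCG/3: at [63, 86, 102, 155] ⇒ [66, 89, 105, 158]
  UxaII ATTACGC/7: at [78, 128, 192, 243] ⇒ [85, 135, 199, 250]
  GruIX GTAA/2: at [137, 146, 175, 217, 228, 239, 251] ⇒ [139, 148, 177, 219, 230, 241, 253]

All cut coordinates (distinct, sorted): [3, 24, 38, 51, 57, 66, 71, 85, 89, 105, 124, 135, 139, 148, 158, 171, 177, 187, 199, 203, 219, 230, 233, 241, 250, 253, 259]

Fragments:
  3→24: 21 bp
  24→38: 14 bp
  38→51: 13 bp
  51→57: 6 bp
  57→66: 9 bp
  66→71: 5 bp
  71→85: 14 bp
  85→89: 4 bp
  89→105: 16 bp
  105→124: 19 bp
  124→135: 11 bp
  135→139: 4 bp
  139→148: 9 bp
  148→158: 10 bp
  158→171: 13 bp
  171→177: 6 bp
  177→187: 10 bp
  187→199: 12 bp
  199→203: 4 bp
  203→219: 16 bp
  219→230: 11 bp
  230→233: 3 bp
  233→241: 8 bp
  241→250: 9 bp
  250→253: 3 bp
  253→259: 6 bp
  259→3 (wrap): 267-259+3 = 11 bp

[3,3,4,4,4,5,6,6,6,8,9,9,9,10,10,11,11,11,12,13,13,14,14,16,16,19,21]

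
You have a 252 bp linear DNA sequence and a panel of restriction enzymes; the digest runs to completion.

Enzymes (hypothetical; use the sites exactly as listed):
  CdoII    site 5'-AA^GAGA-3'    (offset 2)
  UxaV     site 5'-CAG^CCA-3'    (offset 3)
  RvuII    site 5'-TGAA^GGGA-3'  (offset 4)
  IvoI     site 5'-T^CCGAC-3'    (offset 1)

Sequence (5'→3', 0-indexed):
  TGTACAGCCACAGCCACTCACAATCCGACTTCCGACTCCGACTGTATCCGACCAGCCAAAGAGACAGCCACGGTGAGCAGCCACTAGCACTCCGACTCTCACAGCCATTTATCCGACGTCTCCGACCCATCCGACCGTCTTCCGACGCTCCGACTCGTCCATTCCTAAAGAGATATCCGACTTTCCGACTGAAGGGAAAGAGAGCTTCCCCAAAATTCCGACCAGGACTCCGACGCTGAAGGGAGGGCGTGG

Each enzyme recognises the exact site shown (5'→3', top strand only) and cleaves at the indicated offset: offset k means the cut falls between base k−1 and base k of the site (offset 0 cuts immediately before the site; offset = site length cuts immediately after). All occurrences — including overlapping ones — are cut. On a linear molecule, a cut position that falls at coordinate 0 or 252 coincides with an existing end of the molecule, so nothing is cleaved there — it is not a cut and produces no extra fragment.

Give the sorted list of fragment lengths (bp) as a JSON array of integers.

Per-enzyme occurrences:
  CdoII (AAGAGA, off=2): starts [58, 167, 197] → cuts [60, 169, 199]
  UxaV (CAGCCA, off=3): starts [4, 10, 52, 64, 77, 101] → cuts [7, 13, 55, 67, 80, 104]
  RvuII (TGAAGGGA, off=4): starts [189, 236] → cuts [193, 240]
  IvoI (TCCGAC, off=1): starts [23, 30, 36, 46, 90, 111, 120, 129, 140, 148, 175, 183, 216, 228] → cuts [24, 31, 37, 47, 91, 112, 121, 130, 141, 149, 176, 184, 217, 229]

Pooled cuts: [7, 13, 24, 31, 37, 47, 55, 60, 67, 80, 91, 104, 112, 121, 130, 141, 149, 169, 176, 184, 193, 199, 217, 229, 240]

Fragment lengths:
  [0,7): 7 bp
  [7,13): 6 bp
  [13,24): 11 bp
  [24,31): 7 bp
  [31,37): 6 bp
  [37,47): 10 bp
  [47,55): 8 bp
  [55,60): 5 bp
  [60,67): 7 bp
  [67,80): 13 bp
  [80,91): 11 bp
  [91,104): 13 bp
  [104,112): 8 bp
  [112,121): 9 bp
  [121,130): 9 bp
  [130,141): 11 bp
  [141,149): 8 bp
  [149,169): 20 bp
  [169,176): 7 bp
  [176,184): 8 bp
  [184,193): 9 bp
  [193,199): 6 bp
  [199,217): 18 bp
  [217,229): 12 bp
  [229,240): 11 bp
  [240,252): 12 bp

[5,6,6,6,7,7,7,7,8,8,8,8,9,9,9,10,11,11,11,11,12,12,13,13,18,20]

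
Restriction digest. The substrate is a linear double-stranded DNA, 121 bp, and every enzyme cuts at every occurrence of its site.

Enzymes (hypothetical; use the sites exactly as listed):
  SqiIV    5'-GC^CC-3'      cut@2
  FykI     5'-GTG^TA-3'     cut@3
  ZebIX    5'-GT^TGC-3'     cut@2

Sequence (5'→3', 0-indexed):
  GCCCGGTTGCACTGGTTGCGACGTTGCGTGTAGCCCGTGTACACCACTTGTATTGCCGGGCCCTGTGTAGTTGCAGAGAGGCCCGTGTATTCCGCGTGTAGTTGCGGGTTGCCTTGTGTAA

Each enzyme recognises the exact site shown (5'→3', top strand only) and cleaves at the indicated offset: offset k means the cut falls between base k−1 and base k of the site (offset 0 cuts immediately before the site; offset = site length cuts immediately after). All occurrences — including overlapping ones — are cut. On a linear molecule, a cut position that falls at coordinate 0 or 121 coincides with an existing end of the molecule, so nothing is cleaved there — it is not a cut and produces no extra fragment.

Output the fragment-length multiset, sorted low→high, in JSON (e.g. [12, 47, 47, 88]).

Per-enzyme occurrences:
  SqiIV (GCCC, off=2): starts [0, 32, 59, 80] → cuts [2, 34, 61, 82]
  FykI (GTGTA, off=3): starts [27, 36, 64, 84, 95, 115] → cuts [30, 39, 67, 87, 98, 118]
  ZebIX (GTTGC, off=2): starts [5, 14, 22, 69, 100, 107] → cuts [7, 16, 24, 71, 102, 109]

Pooled cuts: [2, 7, 16, 24, 30, 34, 39, 61, 67, 71, 82, 87, 98, 102, 109, 118]

Fragments:
  [0,2): 2 bp
  [2,7): 5 bp
  [7,16): 9 bp
  [16,24): 8 bp
  [24,30): 6 bp
  [30,34): 4 bp
  [34,39): 5 bp
  [39,61): 22 bp
  [61,67): 6 bp
  [67,71): 4 bp
  [71,82): 11 bp
  [82,87): 5 bp
  [87,98): 11 bp
  [98,102): 4 bp
  [102,109): 7 bp
  [109,118): 9 bp
  [118,121): 3 bp

[2,3,4,4,4,5,5,5,6,6,7,8,9,9,11,11,22]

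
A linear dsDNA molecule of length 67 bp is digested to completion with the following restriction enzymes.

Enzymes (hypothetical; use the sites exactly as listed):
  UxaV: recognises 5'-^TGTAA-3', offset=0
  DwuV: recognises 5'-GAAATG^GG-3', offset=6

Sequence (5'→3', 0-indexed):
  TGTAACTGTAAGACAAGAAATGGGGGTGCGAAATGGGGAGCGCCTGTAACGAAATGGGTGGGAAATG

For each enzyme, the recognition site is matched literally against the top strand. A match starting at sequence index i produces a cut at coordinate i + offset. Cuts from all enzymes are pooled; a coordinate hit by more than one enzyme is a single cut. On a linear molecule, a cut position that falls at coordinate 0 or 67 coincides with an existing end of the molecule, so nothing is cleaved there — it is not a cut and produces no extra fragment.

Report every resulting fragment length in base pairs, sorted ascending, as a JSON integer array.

Scan for sites:
  UxaV (TGTAA, off=0): starts [0, 6, 44] → cuts [6, 44] (position 0 is a terminus of the linear molecule — no cut)
  DwuV (GAAATGGG, off=6): starts [16, 29, 50] → cuts [22, 35, 56]

All cut coordinates (distinct, sorted): [6, 22, 35, 44, 56]

Fragment lengths:
  [0,6): 6 bp
  [6,22): 16 bp
  [22,35): 13 bp
  [35,44): 9 bp
  [44,56): 12 bp
  [56,67): 11 bp

[6,9,11,12,13,16]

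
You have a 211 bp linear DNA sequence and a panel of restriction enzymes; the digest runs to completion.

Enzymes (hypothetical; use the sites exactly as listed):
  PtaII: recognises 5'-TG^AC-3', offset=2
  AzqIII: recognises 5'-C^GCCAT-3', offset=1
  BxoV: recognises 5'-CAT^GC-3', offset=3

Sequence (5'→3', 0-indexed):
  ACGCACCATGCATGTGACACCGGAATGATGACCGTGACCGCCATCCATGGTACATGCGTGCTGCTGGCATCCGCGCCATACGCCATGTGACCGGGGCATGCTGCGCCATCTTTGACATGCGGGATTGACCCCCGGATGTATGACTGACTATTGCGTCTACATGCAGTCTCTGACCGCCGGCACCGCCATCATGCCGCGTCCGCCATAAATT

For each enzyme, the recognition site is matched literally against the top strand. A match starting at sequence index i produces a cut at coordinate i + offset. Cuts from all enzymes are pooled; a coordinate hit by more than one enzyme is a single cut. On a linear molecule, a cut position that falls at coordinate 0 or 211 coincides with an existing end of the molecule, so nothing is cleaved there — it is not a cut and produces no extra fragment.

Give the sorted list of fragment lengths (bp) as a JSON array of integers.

[3,4,4,5,6,7,7,8,8,9,9,9,10,10,10,10,12,14,15,16,16,19]

Per-enzyme occurrences:
  PtaII (TGAC, off=2): starts [14, 28, 34, 87, 112, 125, 140, 144, 170] → cuts [16, 30, 36, 89, 114, 127, 142, 146, 172]
  AzqIII (CGCCAT, off=1): starts [38, 73, 80, 103, 183, 200] → cuts [39, 74, 81, 104, 184, 201]
  BxoV (CATGC, off=3): starts [6, 52, 96, 115, 159, 189] → cuts [9, 55, 99, 118, 162, 192]

All cut coordinates (distinct, sorted): [9, 16, 30, 36, 39, 55, 74, 81, 89, 99, 104, 114, 118, 127, 142, 146, 162, 172, 184, 192, 201]

Fragments:
  [0,9): 9 bp
  [9,16): 7 bp
  [16,30): 14 bp
  [30,36): 6 bp
  [36,39): 3 bp
  [39,55): 16 bp
  [55,74): 19 bp
  [74,81): 7 bp
  [81,89): 8 bp
  [89,99): 10 bp
  [99,104): 5 bp
  [104,114): 10 bp
  [114,118): 4 bp
  [118,127): 9 bp
  [127,142): 15 bp
  [142,146): 4 bp
  [146,162): 16 bp
  [162,172): 10 bp
  [172,184): 12 bp
  [184,192): 8 bp
  [192,201): 9 bp
  [201,211): 10 bp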